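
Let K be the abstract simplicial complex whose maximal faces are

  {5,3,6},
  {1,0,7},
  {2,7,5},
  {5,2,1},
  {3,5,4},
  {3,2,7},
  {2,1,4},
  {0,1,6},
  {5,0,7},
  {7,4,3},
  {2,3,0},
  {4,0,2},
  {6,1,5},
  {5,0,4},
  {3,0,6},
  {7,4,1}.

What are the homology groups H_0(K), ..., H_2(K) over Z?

Take the total order 0 < 1 < 2 < 3 < 4 < 5 < 6 < 7 on the vertex set. Then K (dimension 2) consists of the simplices:

  0-simplices (8): [0], [1], [2], [3], [4], [5], [6], [7]
  1-simplices (24): (24 of them)
  2-simplices (16): [0,1,6], [0,1,7], [0,2,3], [0,2,4], [0,3,6], [0,4,5], [0,5,7], [1,2,4], [1,2,5], [1,4,7], [1,5,6], [2,3,7], [2,5,7], [3,4,5], [3,4,7], [3,5,6]

Hence C_0 ≅ Z^8, C_1 ≅ Z^24, C_2 ≅ Z^16.

Boundary ∂_1: C_1 → C_0 sends each edge [p,q] (with p < q) to q − p.
The resulting 8×24 matrix has rank 7, and its Smith normal form has invariant factors (1,1,1,1,1,1,1).

∂_2: C_2 → C_1 acts by ∂[p,q,r] = [q,r] − [p,r] + [p,q]. For instance
  ∂[2,3,7] = [3,7] − [2,7] + [2,3],
  ∂[0,1,6] = [1,6] − [0,6] + [0,1].
As a 24×16 matrix over Z this has rank 15, with invariant factors (1,1,1,1,1,1,1,1,1,1,1,1,1,1,1).

Reading off H_k = ker ∂_k / im ∂_{k+1}:

  H_0: rank C_0 − rank ∂_1 = 8 − 7 = 1, and the invariant factors of ∂_1 are all 1, so H_0 ≅ Z.
  H_1: rank ker ∂_1 − rank ∂_2 = (24 − 7) − 15 = 2, and the invariant factors of ∂_2 are all 1, so H_1 ≅ Z^2.
  H_2: rank ker ∂_2 − rank ∂_3 = (16 − 15) − 0 = 1, and there is no ∂_3, so H_2 ≅ Z.

H_0 ≅ Z,  H_1 ≅ Z^2,  H_2 ≅ Z.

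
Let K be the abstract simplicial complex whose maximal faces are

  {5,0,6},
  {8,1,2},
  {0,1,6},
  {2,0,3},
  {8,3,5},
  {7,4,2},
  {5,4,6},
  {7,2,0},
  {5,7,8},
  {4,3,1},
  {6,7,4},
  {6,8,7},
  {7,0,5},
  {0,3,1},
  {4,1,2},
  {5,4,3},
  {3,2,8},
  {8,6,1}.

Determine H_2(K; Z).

H_2 = 0.

Fix the vertex order 0 < 1 < 2 < 3 < 4 < 5 < 6 < 7 < 8 and write every simplex with vertices in increasing order. Then dim K = 2 and the simplices of K are:

  0-simplices (9): [0], [1], [2], [3], [4], [5], [6], [7], [8]
  1-simplices (27): (27 of them)
  2-simplices (18): [0,1,3], [0,1,6], [0,2,3], [0,2,7], [0,5,6], [0,5,7], [1,2,4], [1,2,8], [1,3,4], [1,6,8], [2,3,8], [2,4,7], [3,4,5], [3,5,8], [4,5,6], [4,6,7], [5,7,8], [6,7,8]

giving chain groups C_0 ≅ Z^9, C_1 ≅ Z^27, C_2 ≅ Z^18.

Boundary ∂_1: C_1 → C_0 is given by ∂[p,q] = [q] − [p]. For instance
  ∂[1,3] = [3] − [1].
This gives a 9×27 integer matrix of rank 8; reducing to Smith normal form yields diagonal entries (1,1,1,1,1,1,1,1).

∂_2: C_2 → C_1 maps a triangle to the signed sum of its edges. For instance
  ∂[2,3,8] = [3,8] − [2,8] + [2,3],
  ∂[3,4,5] = [4,5] − [3,5] + [3,4].
This gives a 27×18 integer matrix of rank 18; reducing to Smith normal form yields diagonal entries (1,1,1,1,1,1,1,1,1,1,1,1,1,1,1,1,1,2).

Computing H_k = (kernel of ∂_k) / (image of ∂_{k+1}):

  H_2: rank ker ∂_2 − rank ∂_3 = (18 − 18) − 0 = 0, and there is no ∂_3, so H_2 ≅ 0.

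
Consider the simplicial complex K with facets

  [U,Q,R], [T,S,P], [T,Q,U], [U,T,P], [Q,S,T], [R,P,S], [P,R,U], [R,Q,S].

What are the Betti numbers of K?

b_0 = 1, b_1 = 0, b_2 = 1.

Fix the vertex order P < Q < R < S < T < U and write every simplex with vertices in increasing order. Then dim K = 2 and the simplices of K are:

  0-simplices (6): P, Q, R, S, T, U
  1-simplices (12): PR, PS, PT, PU, QR, QS, QT, QU, RS, RU, ST, TU
  2-simplices (8): PRS, PRU, PST, PTU, QRS, QRU, QST, QTU

giving chain groups C_0 ≅ Z^6, C_1 ≅ Z^12, C_2 ≅ Z^8.

The boundary map ∂_1: C_1 → C_0 is given by ∂[p,q] = [q] − [p].
This gives a 6×12 integer matrix of rank 5; reducing to Smith normal form yields diagonal entries (1,1,1,1,1).

The boundary map ∂_2: C_2 → C_1 acts by ∂[p,q,r] = [q,r] − [p,r] + [p,q]. For instance
  ∂PRS = RS − PS + PR,
  ∂QTU = TU − QU + QT.
The resulting 12×8 matrix has rank 7, and its Smith normal form has invariant factors (1,1,1,1,1,1,1).

Now H_k = ker ∂_k / im ∂_{k+1}, so:

  H_0: rank C_0 − rank ∂_1 = 6 − 5 = 1, and the invariant factors of ∂_1 are all 1, so H_0 ≅ Z.
  H_1: rank ker ∂_1 − rank ∂_2 = (12 − 5) − 7 = 0, and the invariant factors of ∂_2 are all 1, so H_1 ≅ 0.
  H_2: rank ker ∂_2 − rank ∂_3 = (8 − 7) − 0 = 1, and there is no ∂_3, so H_2 ≅ Z.

As a check, the Euler characteristic is 6 − 12 + 8 = 2, which agrees with 1 − 0 + 1 = 2.
(K is a triangulation of the 2-sphere S^2.)

Hence the Betti numbers are b_0 = 1, b_1 = 0, b_2 = 1.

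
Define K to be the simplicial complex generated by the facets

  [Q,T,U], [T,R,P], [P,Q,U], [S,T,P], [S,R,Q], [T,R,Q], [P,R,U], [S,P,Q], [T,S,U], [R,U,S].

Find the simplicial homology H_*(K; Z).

Take the total order P < Q < R < S < T < U on the vertex set. Then K (dimension 2) consists of the simplices:

  0-simplices (6): P, Q, R, S, T, U
  1-simplices (15): PQ, PR, PS, PT, PU, QR, QS, QT, QU, RS, RT, RU, ST, SU, TU
  2-simplices (10): PQS, PQU, PRT, PRU, PST, QRS, QRT, QTU, RSU, STU

so the chain groups are C_0 ≅ Z^6, C_1 ≅ Z^15, C_2 ≅ Z^10.

The boundary map ∂_1: C_1 → C_0 is given by ∂[p,q] = [q] − [p]. For instance
  ∂RT = T − R.
The 6×15 boundary matrix has rank 5 and Smith normal form diag(1,1,1,1,1).

Boundary ∂_2: C_2 → C_1 maps a triangle to the signed sum of its edges. For instance
  ∂QRS = RS − QS + QR,
  ∂PRU = RU − PU + PR.
The resulting 15×10 matrix has rank 10, and its Smith normal form has invariant factors (1,1,1,1,1,1,1,1,1,2).

Reading off H_k = ker ∂_k / im ∂_{k+1}:

  H_0: rank C_0 − rank ∂_1 = 6 − 5 = 1, and the invariant factors of ∂_1 are all 1, so H_0 ≅ Z.
  H_1: rank ker ∂_1 − rank ∂_2 = (15 − 5) − 10 = 0, and ∂_2 has invariant factor 2 > 1, so H_1 ≅ Z/2Z.
  H_2: rank ker ∂_2 − rank ∂_3 = (10 − 10) − 0 = 0, and there is no ∂_3, so H_2 ≅ 0.

(K is a triangulation of the real projective plane RP^2.)

H_0 ≅ Z,  H_1 ≅ Z/2Z,  H_2 = 0.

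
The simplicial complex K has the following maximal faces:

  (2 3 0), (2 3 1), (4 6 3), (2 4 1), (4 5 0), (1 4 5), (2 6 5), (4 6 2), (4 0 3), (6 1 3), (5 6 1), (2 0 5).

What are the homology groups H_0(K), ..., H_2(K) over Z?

K has 7 vertices, 18 edges, 12 triangles.
rank ∂_0 = 0, rank ∂_1 = 6 ⇒ b_0 = 7 − 0 − 6 = 1; all invariant factors of ∂_1 are 1 so no torsion. So H_0 ≅ Z.
rank ∂_1 = 6, rank ∂_2 = 12 ⇒ b_1 = 18 − 6 − 12 = 0; ∂_2 has invariant factor(s) [2] giving torsion. So H_1 ≅ Z/2Z.
rank ∂_2 = 12, rank ∂_3 = 0 ⇒ b_2 = 12 − 12 − 0 = 0. So H_2 ≅ 0.

H_0 = Z,  H_1 = Z/2Z,  H_2 = 0.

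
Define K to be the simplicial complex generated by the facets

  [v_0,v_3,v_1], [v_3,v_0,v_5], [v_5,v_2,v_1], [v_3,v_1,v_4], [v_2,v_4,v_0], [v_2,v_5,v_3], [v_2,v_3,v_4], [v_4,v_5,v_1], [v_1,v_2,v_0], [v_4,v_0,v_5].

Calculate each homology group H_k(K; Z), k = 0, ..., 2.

Fix the vertex order v_0 < v_1 < v_2 < v_3 < v_4 < v_5 and write every simplex with vertices in increasing order. Then dim K = 2 and the simplices of K are:

  0-simplices (6): [v_0], [v_1], [v_2], [v_3], [v_4], [v_5]
  1-simplices (15): (15 of them)
  2-simplices (10): [v_0,v_1,v_2], [v_0,v_1,v_3], [v_0,v_2,v_4], [v_0,v_3,v_5], [v_0,v_4,v_5], [v_1,v_2,v_5], [v_1,v_3,v_4], [v_1,v_4,v_5], [v_2,v_3,v_4], [v_2,v_3,v_5]

Hence C_0 ≅ Z^6, C_1 ≅ Z^15, C_2 ≅ Z^10.

Boundary ∂_1: C_1 → C_0 is given by ∂[p,q] = [q] − [p]. For instance
  ∂[v_1,v_3] = [v_3] − [v_1].
This gives a 6×15 integer matrix of rank 5; reducing to Smith normal form yields diagonal entries (1,1,1,1,1).

The boundary map ∂_2: C_2 → C_1 acts by ∂[p,q,r] = [q,r] − [p,r] + [p,q]. For instance
  ∂[v_0,v_1,v_3] = [v_1,v_3] − [v_0,v_3] + [v_0,v_1],
  ∂[v_2,v_3,v_5] = [v_3,v_5] − [v_2,v_5] + [v_2,v_3].
The resulting 15×10 matrix has rank 10, and its Smith normal form has invariant factors (1,1,1,1,1,1,1,1,1,2).

From H_k ≅ ker(∂_k) / im(∂_{k+1}) we obtain:

  H_0: rank C_0 − rank ∂_1 = 6 − 5 = 1, and the invariant factors of ∂_1 are all 1, so H_0 ≅ Z.
  H_1: rank ker ∂_1 − rank ∂_2 = (15 − 5) − 10 = 0, and ∂_2 has invariant factor 2 > 1, so H_1 ≅ Z/2.
  H_2: rank ker ∂_2 − rank ∂_3 = (10 − 10) − 0 = 0, and there is no ∂_3, so H_2 ≅ 0.

As a check, the Euler characteristic is 6 − 15 + 10 = 1, which agrees with 1 − 0 + 0 = 1.

H_0 = Z,  H_1 = Z/2,  H_2 = 0.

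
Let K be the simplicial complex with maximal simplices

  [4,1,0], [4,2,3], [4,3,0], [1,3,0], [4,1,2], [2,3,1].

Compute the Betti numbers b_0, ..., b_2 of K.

b_0 = 1, b_1 = 0, b_2 = 1.

Order the vertices as 0 < 1 < 2 < 3 < 4. Listing each simplex with vertices in this order, K has dimension 2 with simplices:

  0-simplices (5): [0], [1], [2], [3], [4]
  1-simplices (9): [0,1], [0,3], [0,4], [1,2], [1,3], [1,4], [2,3], [2,4], [3,4]
  2-simplices (6): [0,1,3], [0,1,4], [0,3,4], [1,2,3], [1,2,4], [2,3,4]

giving chain groups C_0 ≅ Z^5, C_1 ≅ Z^9, C_2 ≅ Z^6.

Boundary ∂_1: C_1 → C_0 sends each edge [p,q] (with p < q) to q − p.
As a 5×9 matrix over Z this has rank 4, with invariant factors (1,1,1,1).

Boundary ∂_2: C_2 → C_1 maps a triangle to the signed sum of its edges. For instance
  ∂[1,2,4] = [2,4] − [1,4] + [1,2],
  ∂[1,2,3] = [2,3] − [1,3] + [1,2].
This gives a 9×6 integer matrix of rank 5; reducing to Smith normal form yields diagonal entries (1,1,1,1,1).

Now H_k = ker ∂_k / im ∂_{k+1}, so:

  H_0: rank C_0 − rank ∂_1 = 5 − 4 = 1, and the invariant factors of ∂_1 are all 1, so H_0 = Z.
  H_1: rank ker ∂_1 − rank ∂_2 = (9 − 4) − 5 = 0, and the invariant factors of ∂_2 are all 1, so H_1 = 0.
  H_2: rank ker ∂_2 − rank ∂_3 = (6 − 5) − 0 = 1, and there is no ∂_3, so H_2 = Z.

Hence the Betti numbers are b_0 = 1, b_1 = 0, b_2 = 1.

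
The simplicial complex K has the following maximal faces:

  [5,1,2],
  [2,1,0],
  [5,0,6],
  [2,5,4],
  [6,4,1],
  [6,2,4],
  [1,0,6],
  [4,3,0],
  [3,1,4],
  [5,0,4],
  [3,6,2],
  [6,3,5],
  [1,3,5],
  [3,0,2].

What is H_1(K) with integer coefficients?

H_1 ≅ Z^2.

Take the total order 0 < 1 < 2 < 3 < 4 < 5 < 6 on the vertex set. Then K (dimension 2) consists of the simplices:

  0-simplices (7): [0], [1], [2], [3], [4], [5], [6]
  1-simplices (21): [0,1], [0,2], [0,3], [0,4], [0,5], [0,6], [1,2], [1,3], [1,4], [1,5], [1,6], [2,3], [2,4], [2,5], [2,6], [3,4], [3,5], [3,6], [4,5], [4,6], [5,6]
  2-simplices (14): [0,1,2], [0,1,6], [0,2,3], [0,3,4], [0,4,5], [0,5,6], [1,2,5], [1,3,4], [1,3,5], [1,4,6], [2,3,6], [2,4,5], [2,4,6], [3,5,6]

giving chain groups C_0 ≅ Z^7, C_1 ≅ Z^21, C_2 ≅ Z^14.

The boundary map ∂_1: C_1 → C_0 sends each edge [p,q] (with p < q) to q − p. For instance
  ∂[3,5] = [5] − [3].
The 7×21 boundary matrix has rank 6 and Smith normal form diag(1,1,1,1,1,1).

Boundary ∂_2: C_2 → C_1 maps a triangle to the signed sum of its edges. For instance
  ∂[1,3,4] = [3,4] − [1,4] + [1,3],
  ∂[3,5,6] = [5,6] − [3,6] + [3,5].
The 21×14 boundary matrix has rank 13 and Smith normal form diag(1,1,1,1,1,1,1,1,1,1,1,1,1).

From H_k ≅ ker(∂_k) / im(∂_{k+1}) we obtain:

  H_1: rank ker ∂_1 − rank ∂_2 = (21 − 6) − 13 = 2, and the invariant factors of ∂_2 are all 1, so H_1 ≅ Z^2.

(K is a triangulation of the torus T^2.)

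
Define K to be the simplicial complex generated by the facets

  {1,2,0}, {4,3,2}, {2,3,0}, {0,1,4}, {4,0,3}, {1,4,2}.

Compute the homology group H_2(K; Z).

Fix the vertex order 0 < 1 < 2 < 3 < 4 and write every simplex with vertices in increasing order. Then dim K = 2 and the simplices of K are:

  0-simplices (5): [0], [1], [2], [3], [4]
  1-simplices (9): [0,1], [0,2], [0,3], [0,4], [1,2], [1,4], [2,3], [2,4], [3,4]
  2-simplices (6): [0,1,2], [0,1,4], [0,2,3], [0,3,4], [1,2,4], [2,3,4]

Hence C_0 ≅ Z^5, C_1 ≅ Z^9, C_2 ≅ Z^6.

Boundary ∂_1: C_1 → C_0 sends each edge [p,q] (with p < q) to q − p.
As a 5×9 matrix over Z this has rank 4, with invariant factors (1,1,1,1).

∂_2: C_2 → C_1 sends each 2-simplex [p,q,r] to [q,r] − [p,r] + [p,q]. For instance
  ∂[1,2,4] = [2,4] − [1,4] + [1,2],
  ∂[2,3,4] = [3,4] − [2,4] + [2,3].
As a 9×6 matrix over Z this has rank 5, with invariant factors (1,1,1,1,1).

Reading off H_k = ker ∂_k / im ∂_{k+1}:

  H_2: rank ker ∂_2 − rank ∂_3 = (6 − 5) − 0 = 1, and there is no ∂_3, so H_2 ≅ Z.

(K is a triangulation of the 2-sphere S^2.)

H_2 = Z.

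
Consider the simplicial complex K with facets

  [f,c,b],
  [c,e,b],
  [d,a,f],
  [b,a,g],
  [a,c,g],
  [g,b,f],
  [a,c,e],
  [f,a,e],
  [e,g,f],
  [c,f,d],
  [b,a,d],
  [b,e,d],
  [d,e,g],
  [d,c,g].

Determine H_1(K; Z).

H_1 ≅ Z^2.

Fix the vertex order a < b < c < d < e < f < g and write every simplex with vertices in increasing order. Then dim K = 2 and the simplices of K are:

  0-simplices (7): a, b, c, d, e, f, g
  1-simplices (21): ab, ac, ad, ae, af, ag, bc, bd, be, bf, bg, cd, ce, cf, cg, de, df, dg, ef, eg, fg
  2-simplices (14): abd, abg, ace, acg, adf, aef, bce, bcf, bde, bfg, cdf, cdg, deg, efg

Hence C_0 ≅ Z^7, C_1 ≅ Z^21, C_2 ≅ Z^14.

Boundary ∂_1: C_1 → C_0 sends each edge [p,q] (with p < q) to q − p.
The resulting 7×21 matrix has rank 6, and its Smith normal form has invariant factors (1,1,1,1,1,1).

Boundary ∂_2: C_2 → C_1 sends each 2-simplex [p,q,r] to [q,r] − [p,r] + [p,q]. For instance
  ∂cdf = df − cf + cd,
  ∂deg = eg − dg + de.
The resulting 21×14 matrix has rank 13, and its Smith normal form has invariant factors (1,1,1,1,1,1,1,1,1,1,1,1,1).

Reading off H_k = ker ∂_k / im ∂_{k+1}:

  H_1: rank ker ∂_1 − rank ∂_2 = (21 − 6) − 13 = 2, and the invariant factors of ∂_2 are all 1, so H_1 ≅ Z^2.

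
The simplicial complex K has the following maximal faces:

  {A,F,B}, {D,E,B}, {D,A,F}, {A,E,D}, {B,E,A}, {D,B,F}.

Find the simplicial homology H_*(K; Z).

H_0 ≅ Z,  H_1 = 0,  H_2 ≅ Z.

We work with the vertex ordering A < B < D < E < F. The simplices of K, each written with vertices in increasing order, are:

  0-simplices (5): A, B, D, E, F
  1-simplices (9): AB, AD, AE, AF, BD, BE, BF, DE, DF
  2-simplices (6): ABE, ABF, ADE, ADF, BDE, BDF

giving chain groups C_0 ≅ Z^5, C_1 ≅ Z^9, C_2 ≅ Z^6.

∂_1: C_1 → C_0 sends each edge [p,q] (with p < q) to q − p. For instance
  ∂DE = E − D.
This gives a 5×9 integer matrix of rank 4; reducing to Smith normal form yields diagonal entries (1,1,1,1).

∂_2: C_2 → C_1 sends each 2-simplex [p,q,r] to [q,r] − [p,r] + [p,q]. For instance
  ∂ADE = DE − AE + AD,
  ∂BDF = DF − BF + BD.
The resulting 9×6 matrix has rank 5, and its Smith normal form has invariant factors (1,1,1,1,1).

Now H_k = ker ∂_k / im ∂_{k+1}, so:

  H_0: rank C_0 − rank ∂_1 = 5 − 4 = 1, and the invariant factors of ∂_1 are all 1, so H_0 ≅ Z.
  H_1: rank ker ∂_1 − rank ∂_2 = (9 − 4) − 5 = 0, and the invariant factors of ∂_2 are all 1, so H_1 ≅ 0.
  H_2: rank ker ∂_2 − rank ∂_3 = (6 − 5) − 0 = 1, and there is no ∂_3, so H_2 ≅ Z.

As a check, the Euler characteristic is 5 − 9 + 6 = 2, which agrees with 1 − 0 + 1 = 2.
(K is a triangulation of the 2-sphere S^2.)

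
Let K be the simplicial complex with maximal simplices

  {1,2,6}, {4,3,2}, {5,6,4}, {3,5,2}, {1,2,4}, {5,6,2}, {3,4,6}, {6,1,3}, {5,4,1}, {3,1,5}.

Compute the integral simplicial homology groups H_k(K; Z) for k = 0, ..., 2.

H_0 ≅ Z,  H_1 ≅ Z_2,  H_2 = 0.

K has 6 vertices, 15 edges, 10 triangles.
rank ∂_0 = 0, rank ∂_1 = 5 ⇒ b_0 = 6 − 0 − 5 = 1; all invariant factors of ∂_1 are 1 so no torsion. So H_0 ≅ Z.
rank ∂_1 = 5, rank ∂_2 = 10 ⇒ b_1 = 15 − 5 − 10 = 0; ∂_2 has invariant factor(s) [2] giving torsion. So H_1 ≅ Z_2.
rank ∂_2 = 10, rank ∂_3 = 0 ⇒ b_2 = 10 − 10 − 0 = 0. So H_2 ≅ 0.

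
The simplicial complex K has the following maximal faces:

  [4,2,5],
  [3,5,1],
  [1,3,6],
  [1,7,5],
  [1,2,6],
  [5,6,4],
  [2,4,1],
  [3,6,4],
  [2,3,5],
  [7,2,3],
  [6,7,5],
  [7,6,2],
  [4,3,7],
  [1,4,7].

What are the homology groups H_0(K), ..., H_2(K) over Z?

H_0 ≅ Z,  H_1 ≅ Z^2,  H_2 ≅ Z.

Order the vertices as 1 < 2 < 3 < 4 < 5 < 6 < 7. Listing each simplex with vertices in this order, K has dimension 2 with simplices:

  0-simplices (7): [1], [2], [3], [4], [5], [6], [7]
  1-simplices (21): [1,2], [1,3], [1,4], [1,5], [1,6], [1,7], [2,3], [2,4], [2,5], [2,6], [2,7], [3,4], [3,5], [3,6], [3,7], [4,5], [4,6], [4,7], [5,6], [5,7], [6,7]
  2-simplices (14): [1,2,4], [1,2,6], [1,3,5], [1,3,6], [1,4,7], [1,5,7], [2,3,5], [2,3,7], [2,4,5], [2,6,7], [3,4,6], [3,4,7], [4,5,6], [5,6,7]

Hence C_0 ≅ Z^7, C_1 ≅ Z^21, C_2 ≅ Z^14.

∂_1: C_1 → C_0 is given by ∂[p,q] = [q] − [p].
This gives a 7×21 integer matrix of rank 6; reducing to Smith normal form yields diagonal entries (1,1,1,1,1,1).

∂_2: C_2 → C_1 sends each 2-simplex [p,q,r] to [q,r] − [p,r] + [p,q]. For instance
  ∂[2,4,5] = [4,5] − [2,5] + [2,4],
  ∂[4,5,6] = [5,6] − [4,6] + [4,5].
The resulting 21×14 matrix has rank 13, and its Smith normal form has invariant factors (1,1,1,1,1,1,1,1,1,1,1,1,1).

Computing H_k = (kernel of ∂_k) / (image of ∂_{k+1}):

  H_0: rank C_0 − rank ∂_1 = 7 − 6 = 1, and the invariant factors of ∂_1 are all 1, so H_0 ≅ Z.
  H_1: rank ker ∂_1 − rank ∂_2 = (21 − 6) − 13 = 2, and the invariant factors of ∂_2 are all 1, so H_1 ≅ Z^2.
  H_2: rank ker ∂_2 − rank ∂_3 = (14 − 13) − 0 = 1, and there is no ∂_3, so H_2 ≅ Z.

(K is a triangulation of the torus T^2.)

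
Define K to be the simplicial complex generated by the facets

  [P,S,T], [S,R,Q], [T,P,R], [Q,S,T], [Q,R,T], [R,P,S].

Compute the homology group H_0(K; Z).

We work with the vertex ordering P < Q < R < S < T. The simplices of K, each written with vertices in increasing order, are:

  0-simplices (5): P, Q, R, S, T
  1-simplices (9): PR, PS, PT, QR, QS, QT, RS, RT, ST
  2-simplices (6): PRS, PRT, PST, QRS, QRT, QST

so the chain groups are C_0 ≅ Z^5, C_1 ≅ Z^9, C_2 ≅ Z^6.

Boundary ∂_1: C_1 → C_0 is given by ∂[p,q] = [q] − [p]. For instance
  ∂RT = T − R.
This gives a 5×9 integer matrix of rank 4; reducing to Smith normal form yields diagonal entries (1,1,1,1).

Boundary ∂_2: C_2 → C_1 sends each 2-simplex [p,q,r] to [q,r] − [p,r] + [p,q]. For instance
  ∂PST = ST − PT + PS,
  ∂QRT = RT − QT + QR.
The 9×6 boundary matrix has rank 5 and Smith normal form diag(1,1,1,1,1).

From H_k ≅ ker(∂_k) / im(∂_{k+1}) we obtain:

  H_0: rank C_0 − rank ∂_1 = 5 − 4 = 1, and the invariant factors of ∂_1 are all 1, so H_0 = Z.

H_0 = Z.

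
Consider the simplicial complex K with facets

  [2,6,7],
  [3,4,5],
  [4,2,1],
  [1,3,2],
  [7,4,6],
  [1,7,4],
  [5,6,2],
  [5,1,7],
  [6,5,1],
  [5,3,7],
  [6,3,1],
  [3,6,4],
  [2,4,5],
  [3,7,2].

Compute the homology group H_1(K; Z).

Take the total order 1 < 2 < 3 < 4 < 5 < 6 < 7 on the vertex set. Then K (dimension 2) consists of the simplices:

  0-simplices (7): [1], [2], [3], [4], [5], [6], [7]
  1-simplices (21): [1,2], [1,3], [1,4], [1,5], [1,6], [1,7], [2,3], [2,4], [2,5], [2,6], [2,7], [3,4], [3,5], [3,6], [3,7], [4,5], [4,6], [4,7], [5,6], [5,7], [6,7]
  2-simplices (14): [1,2,3], [1,2,4], [1,3,6], [1,4,7], [1,5,6], [1,5,7], [2,3,7], [2,4,5], [2,5,6], [2,6,7], [3,4,5], [3,4,6], [3,5,7], [4,6,7]

giving chain groups C_0 ≅ Z^7, C_1 ≅ Z^21, C_2 ≅ Z^14.

∂_1: C_1 → C_0 maps an edge to its endpoints' difference, ∂[p,q] = q − p. For instance
  ∂[2,3] = [3] − [2].
As a 7×21 matrix over Z this has rank 6, with invariant factors (1,1,1,1,1,1).

∂_2: C_2 → C_1 sends each 2-simplex [p,q,r] to [q,r] − [p,r] + [p,q]. For instance
  ∂[1,4,7] = [4,7] − [1,7] + [1,4],
  ∂[3,4,6] = [4,6] − [3,6] + [3,4].
This gives a 21×14 integer matrix of rank 13; reducing to Smith normal form yields diagonal entries (1,1,1,1,1,1,1,1,1,1,1,1,1).

Now H_k = ker ∂_k / im ∂_{k+1}, so:

  H_1: rank ker ∂_1 − rank ∂_2 = (21 − 6) − 13 = 2, and the invariant factors of ∂_2 are all 1, so H_1 ≅ Z^2.

H_1 = Z^2.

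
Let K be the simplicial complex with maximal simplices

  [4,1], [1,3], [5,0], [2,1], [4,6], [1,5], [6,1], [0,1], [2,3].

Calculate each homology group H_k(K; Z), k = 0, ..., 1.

K has 7 vertices, 9 edges.
rank ∂_0 = 0, rank ∂_1 = 6 ⇒ b_0 = 7 − 0 − 6 = 1; all invariant factors of ∂_1 are 1 so no torsion. So H_0 = Z.
rank ∂_1 = 6, rank ∂_2 = 0 ⇒ b_1 = 9 − 6 − 0 = 3. So H_1 = Z^3.

H_0 = Z,  H_1 = Z^3.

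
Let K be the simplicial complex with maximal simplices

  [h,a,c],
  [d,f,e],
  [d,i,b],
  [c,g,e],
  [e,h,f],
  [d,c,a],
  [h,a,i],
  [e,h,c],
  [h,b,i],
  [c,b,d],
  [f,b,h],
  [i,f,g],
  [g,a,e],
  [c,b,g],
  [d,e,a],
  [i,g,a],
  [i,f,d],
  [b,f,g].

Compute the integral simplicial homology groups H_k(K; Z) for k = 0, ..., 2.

H_0 ≅ Z,  H_1 ≅ Z × Z/2,  H_2 = 0.

K has 9 vertices, 27 edges, 18 triangles.
rank ∂_0 = 0, rank ∂_1 = 8 ⇒ b_0 = 9 − 0 − 8 = 1; all invariant factors of ∂_1 are 1 so no torsion. So H_0 ≅ Z.
rank ∂_1 = 8, rank ∂_2 = 18 ⇒ b_1 = 27 − 8 − 18 = 1; ∂_2 has invariant factor(s) [2] giving torsion. So H_1 ≅ Z × Z/2.
rank ∂_2 = 18, rank ∂_3 = 0 ⇒ b_2 = 18 − 18 − 0 = 0. So H_2 ≅ 0.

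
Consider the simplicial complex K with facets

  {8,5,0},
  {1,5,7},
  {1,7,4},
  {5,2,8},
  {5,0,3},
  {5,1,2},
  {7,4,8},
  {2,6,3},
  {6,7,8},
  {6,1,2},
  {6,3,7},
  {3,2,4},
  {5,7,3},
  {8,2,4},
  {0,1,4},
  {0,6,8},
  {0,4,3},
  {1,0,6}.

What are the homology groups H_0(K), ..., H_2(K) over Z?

H_0 = Z,  H_1 = Z^2,  H_2 = Z.

Take the total order 0 < 1 < 2 < 3 < 4 < 5 < 6 < 7 < 8 on the vertex set. Then K (dimension 2) consists of the simplices:

  0-simplices (9): [0], [1], [2], [3], [4], [5], [6], [7], [8]
  1-simplices (27): (27 of them)
  2-simplices (18): [0,1,4], [0,1,6], [0,3,4], [0,3,5], [0,5,8], [0,6,8], [1,2,5], [1,2,6], [1,4,7], [1,5,7], [2,3,4], [2,3,6], [2,4,8], [2,5,8], [3,5,7], [3,6,7], [4,7,8], [6,7,8]

giving chain groups C_0 ≅ Z^9, C_1 ≅ Z^27, C_2 ≅ Z^18.

The boundary map ∂_1: C_1 → C_0 maps an edge to its endpoints' difference, ∂[p,q] = q − p. For instance
  ∂[1,6] = [6] − [1].
This gives a 9×27 integer matrix of rank 8; reducing to Smith normal form yields diagonal entries (1,1,1,1,1,1,1,1).

∂_2: C_2 → C_1 acts by ∂[p,q,r] = [q,r] − [p,r] + [p,q]. For instance
  ∂[1,2,6] = [2,6] − [1,6] + [1,2],
  ∂[6,7,8] = [7,8] − [6,8] + [6,7].
The resulting 27×18 matrix has rank 17, and its Smith normal form has invariant factors (1,1,1,1,1,1,1,1,1,1,1,1,1,1,1,1,1).

From H_k ≅ ker(∂_k) / im(∂_{k+1}) we obtain:

  H_0: rank C_0 − rank ∂_1 = 9 − 8 = 1, and the invariant factors of ∂_1 are all 1, so H_0 ≅ Z.
  H_1: rank ker ∂_1 − rank ∂_2 = (27 − 8) − 17 = 2, and the invariant factors of ∂_2 are all 1, so H_1 ≅ Z^2.
  H_2: rank ker ∂_2 − rank ∂_3 = (18 − 17) − 0 = 1, and there is no ∂_3, so H_2 ≅ Z.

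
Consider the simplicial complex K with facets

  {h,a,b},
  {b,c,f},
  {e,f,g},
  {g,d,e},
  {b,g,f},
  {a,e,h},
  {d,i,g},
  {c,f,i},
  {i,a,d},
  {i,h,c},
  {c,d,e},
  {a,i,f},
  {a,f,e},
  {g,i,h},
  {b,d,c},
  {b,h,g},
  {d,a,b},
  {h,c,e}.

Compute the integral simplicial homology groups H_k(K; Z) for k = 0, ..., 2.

H_0 = Z,  H_1 = Z^2,  H_2 = Z.

Order the vertices as a < b < c < d < e < f < g < h < i. Listing each simplex with vertices in this order, K has dimension 2 with simplices:

  0-simplices (9): a, b, c, d, e, f, g, h, i
  1-simplices (27): ab, ad, ae, af, ah, ai, bc, bd, bf, bg, bh, cd, ce, cf, ch, ci, de, dg, di, ef, eg, eh, fg, fi, gh, gi, hi
  2-simplices (18): abd, abh, adi, aef, aeh, afi, bcd, bcf, bfg, bgh, cde, ceh, cfi, chi, deg, dgi, efg, ghi

so the chain groups are C_0 ≅ Z^9, C_1 ≅ Z^27, C_2 ≅ Z^18.

The boundary map ∂_1: C_1 → C_0 sends each edge [p,q] (with p < q) to q − p. For instance
  ∂ce = e − c.
This gives a 9×27 integer matrix of rank 8; reducing to Smith normal form yields diagonal entries (1,1,1,1,1,1,1,1).

∂_2: C_2 → C_1 acts by ∂[p,q,r] = [q,r] − [p,r] + [p,q]. For instance
  ∂abh = bh − ah + ab,
  ∂efg = fg − eg + ef.
The resulting 27×18 matrix has rank 17, and its Smith normal form has invariant factors (1,1,1,1,1,1,1,1,1,1,1,1,1,1,1,1,1).

Reading off H_k = ker ∂_k / im ∂_{k+1}:

  H_0: rank C_0 − rank ∂_1 = 9 − 8 = 1, and the invariant factors of ∂_1 are all 1, so H_0 ≅ Z.
  H_1: rank ker ∂_1 − rank ∂_2 = (27 − 8) − 17 = 2, and the invariant factors of ∂_2 are all 1, so H_1 ≅ Z^2.
  H_2: rank ker ∂_2 − rank ∂_3 = (18 − 17) − 0 = 1, and there is no ∂_3, so H_2 ≅ Z.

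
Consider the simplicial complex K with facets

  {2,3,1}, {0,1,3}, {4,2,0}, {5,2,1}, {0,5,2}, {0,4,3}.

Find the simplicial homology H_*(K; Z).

H_0 = Z,  H_1 = Z,  H_2 = 0.

Order the vertices as 0 < 1 < 2 < 3 < 4 < 5. Listing each simplex with vertices in this order, K has dimension 2 with simplices:

  0-simplices (6): [0], [1], [2], [3], [4], [5]
  1-simplices (12): [0,1], [0,2], [0,3], [0,4], [0,5], [1,2], [1,3], [1,5], [2,3], [2,4], [2,5], [3,4]
  2-simplices (6): [0,1,3], [0,2,4], [0,2,5], [0,3,4], [1,2,3], [1,2,5]

Hence C_0 ≅ Z^6, C_1 ≅ Z^12, C_2 ≅ Z^6.

Boundary ∂_1: C_1 → C_0 is given by ∂[p,q] = [q] − [p]. For instance
  ∂[0,4] = [4] − [0].
This gives a 6×12 integer matrix of rank 5; reducing to Smith normal form yields diagonal entries (1,1,1,1,1).

∂_2: C_2 → C_1 sends each 2-simplex [p,q,r] to [q,r] − [p,r] + [p,q]. For instance
  ∂[1,2,3] = [2,3] − [1,3] + [1,2],
  ∂[0,1,3] = [1,3] − [0,3] + [0,1].
This gives a 12×6 integer matrix of rank 6; reducing to Smith normal form yields diagonal entries (1,1,1,1,1,1).

Computing H_k = (kernel of ∂_k) / (image of ∂_{k+1}):

  H_0: rank C_0 − rank ∂_1 = 6 − 5 = 1, and the invariant factors of ∂_1 are all 1, so H_0 = Z.
  H_1: rank ker ∂_1 − rank ∂_2 = (12 − 5) − 6 = 1, and the invariant factors of ∂_2 are all 1, so H_1 = Z.
  H_2: rank ker ∂_2 − rank ∂_3 = (6 − 6) − 0 = 0, and there is no ∂_3, so H_2 = 0.

As a check, the Euler characteristic is 6 − 12 + 6 = 0, which agrees with 1 − 1 + 0 = 0.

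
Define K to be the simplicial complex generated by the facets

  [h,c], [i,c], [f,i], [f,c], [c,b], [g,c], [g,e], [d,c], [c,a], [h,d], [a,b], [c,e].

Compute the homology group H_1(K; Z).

Take the total order a < b < c < d < e < f < g < h < i on the vertex set. Then K (dimension 1) consists of the simplices:

  0-simplices (9): a, b, c, d, e, f, g, h, i
  1-simplices (12): ab, ac, bc, cd, ce, cf, cg, ch, ci, dh, eg, fi

so the chain groups are C_0 ≅ Z^9, C_1 ≅ Z^12.

Boundary ∂_1: C_1 → C_0 sends each edge [p,q] (with p < q) to q − p.
As a 9×12 matrix over Z this has rank 8, with invariant factors (1,1,1,1,1,1,1,1).

From H_k ≅ ker(∂_k) / im(∂_{k+1}) we obtain:

  H_1: rank ker ∂_1 − rank ∂_2 = (12 − 8) − 0 = 4, and there is no ∂_2, so H_1 ≅ Z^4.

(K is a triangulation of a wedge of 4 circles.)

H_1 ≅ Z^4.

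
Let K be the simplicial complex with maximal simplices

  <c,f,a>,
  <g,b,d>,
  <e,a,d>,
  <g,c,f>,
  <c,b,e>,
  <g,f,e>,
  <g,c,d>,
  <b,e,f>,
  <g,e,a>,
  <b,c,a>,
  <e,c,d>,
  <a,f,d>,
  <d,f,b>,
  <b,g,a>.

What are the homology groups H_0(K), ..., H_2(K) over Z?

Fix the vertex order a < b < c < d < e < f < g and write every simplex with vertices in increasing order. Then dim K = 2 and the simplices of K are:

  0-simplices (7): a, b, c, d, e, f, g
  1-simplices (21): ab, ac, ad, ae, af, ag, bc, bd, be, bf, bg, cd, ce, cf, cg, de, df, dg, ef, eg, fg
  2-simplices (14): abc, abg, acf, ade, adf, aeg, bce, bdf, bdg, bef, cde, cdg, cfg, efg

Hence C_0 ≅ Z^7, C_1 ≅ Z^21, C_2 ≅ Z^14.

The boundary map ∂_1: C_1 → C_0 maps an edge to its endpoints' difference, ∂[p,q] = q − p. For instance
  ∂ag = g − a.
This gives a 7×21 integer matrix of rank 6; reducing to Smith normal form yields diagonal entries (1,1,1,1,1,1).

Boundary ∂_2: C_2 → C_1 sends each 2-simplex [p,q,r] to [q,r] − [p,r] + [p,q]. For instance
  ∂cfg = fg − cg + cf,
  ∂bdg = dg − bg + bd.
The 21×14 boundary matrix has rank 13 and Smith normal form diag(1,1,1,1,1,1,1,1,1,1,1,1,1).

Now H_k = ker ∂_k / im ∂_{k+1}, so:

  H_0: rank C_0 − rank ∂_1 = 7 − 6 = 1, and the invariant factors of ∂_1 are all 1, so H_0 = Z.
  H_1: rank ker ∂_1 − rank ∂_2 = (21 − 6) − 13 = 2, and the invariant factors of ∂_2 are all 1, so H_1 = Z^2.
  H_2: rank ker ∂_2 − rank ∂_3 = (14 − 13) − 0 = 1, and there is no ∂_3, so H_2 = Z.

H_0 ≅ Z,  H_1 ≅ Z^2,  H_2 ≅ Z.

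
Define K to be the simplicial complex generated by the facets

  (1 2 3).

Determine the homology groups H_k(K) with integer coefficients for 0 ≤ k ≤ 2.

Fix the vertex order 1 < 2 < 3 and write every simplex with vertices in increasing order. Then dim K = 2 and the simplices of K are:

  0-simplices (3): [1], [2], [3]
  1-simplices (3): [1,2], [1,3], [2,3]
  2-simplices (1): [1,2,3]

giving chain groups C_0 ≅ Z^3, C_1 ≅ Z^3, C_2 ≅ Z^1.

Boundary ∂_1: C_1 → C_0 is given by ∂[p,q] = [q] − [p]. For instance
  ∂[1,2] = [2] − [1].
As a 3×3 matrix over Z this has rank 2, with invariant factors (1,1).

Boundary ∂_2: C_2 → C_1 sends each 2-simplex [p,q,r] to [q,r] − [p,r] + [p,q]. For instance
  ∂[1,2,3] = [2,3] − [1,3] + [1,2].
The 3×1 boundary matrix has rank 1 and Smith normal form diag(1).

From H_k ≅ ker(∂_k) / im(∂_{k+1}) we obtain:

  H_0: rank C_0 − rank ∂_1 = 3 − 2 = 1, and the invariant factors of ∂_1 are all 1, so H_0 ≅ Z.
  H_1: rank ker ∂_1 − rank ∂_2 = (3 − 2) − 1 = 0, and the invariant factors of ∂_2 are all 1, so H_1 ≅ 0.
  H_2: rank ker ∂_2 − rank ∂_3 = (1 − 1) − 0 = 0, and there is no ∂_3, so H_2 ≅ 0.

As a check, the Euler characteristic is 3 − 3 + 1 = 1, which agrees with 1 − 0 + 0 = 1.
(K is a triangulation of the 2-simplex.)

H_0 ≅ Z,  H_1 = 0,  H_2 = 0.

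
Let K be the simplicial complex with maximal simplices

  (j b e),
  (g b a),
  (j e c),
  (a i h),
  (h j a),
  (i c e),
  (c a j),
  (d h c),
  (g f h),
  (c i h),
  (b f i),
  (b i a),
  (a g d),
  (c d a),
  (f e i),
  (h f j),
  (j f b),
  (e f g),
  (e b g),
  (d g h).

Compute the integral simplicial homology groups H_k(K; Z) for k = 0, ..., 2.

H_0 ≅ Z,  H_1 ≅ Z ⊕ Z/2,  H_2 = 0.

We work with the vertex ordering a < b < c < d < e < f < g < h < i < j. The simplices of K, each written with vertices in increasing order, are:

  0-simplices (10): a, b, c, d, e, f, g, h, i, j
  1-simplices (30): ab, ac, ad, ag, ah, ai, aj, be, bf, bg, bi, bj, cd, ce, ch, ci, cj, dg, dh, ef, eg, ei, ej, fg, fh, fi, fj, gh, hi, hj
  2-simplices (20): abg, abi, acd, acj, adg, ahi, ahj, beg, bej, bfi, bfj, cdh, cei, cej, chi, dgh, efg, efi, fgh, fhj

Hence C_0 ≅ Z^10, C_1 ≅ Z^30, C_2 ≅ Z^20.

The boundary map ∂_1: C_1 → C_0 maps an edge to its endpoints' difference, ∂[p,q] = q − p.
This gives a 10×30 integer matrix of rank 9; reducing to Smith normal form yields diagonal entries (1,1,1,1,1,1,1,1,1).

∂_2: C_2 → C_1 acts by ∂[p,q,r] = [q,r] − [p,r] + [p,q]. For instance
  ∂efi = fi − ei + ef,
  ∂cei = ei − ci + ce.
This gives a 30×20 integer matrix of rank 20; reducing to Smith normal form yields diagonal entries (1,1,1,1,1,1,1,1,1,1,1,1,1,1,1,1,1,1,1,2).

From H_k ≅ ker(∂_k) / im(∂_{k+1}) we obtain:

  H_0: rank C_0 − rank ∂_1 = 10 − 9 = 1, and the invariant factors of ∂_1 are all 1, so H_0 ≅ Z.
  H_1: rank ker ∂_1 − rank ∂_2 = (30 − 9) − 20 = 1, and ∂_2 has invariant factor 2 > 1, so H_1 ≅ Z ⊕ Z/2.
  H_2: rank ker ∂_2 − rank ∂_3 = (20 − 20) − 0 = 0, and there is no ∂_3, so H_2 ≅ 0.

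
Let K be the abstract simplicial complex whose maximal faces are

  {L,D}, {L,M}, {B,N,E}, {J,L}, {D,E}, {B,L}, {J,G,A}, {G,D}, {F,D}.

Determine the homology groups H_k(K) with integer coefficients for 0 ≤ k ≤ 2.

H_0 ≅ Z,  H_1 ≅ Z^2,  H_2 = 0.

Take the total order A < B < D < E < F < G < J < L < M < N on the vertex set. Then K (dimension 2) consists of the simplices:

  0-simplices (10): A, B, D, E, F, G, J, L, M, N
  1-simplices (13): AG, AJ, BE, BL, BN, DE, DF, DG, DL, EN, GJ, JL, LM
  2-simplices (2): AGJ, BEN

so the chain groups are C_0 ≅ Z^10, C_1 ≅ Z^13, C_2 ≅ Z^2.

Boundary ∂_1: C_1 → C_0 is given by ∂[p,q] = [q] − [p]. For instance
  ∂DE = E − D.
The 10×13 boundary matrix has rank 9 and Smith normal form diag(1,1,1,1,1,1,1,1,1).

The boundary map ∂_2: C_2 → C_1 acts by ∂[p,q,r] = [q,r] − [p,r] + [p,q]. For instance
  ∂BEN = EN − BN + BE,
  ∂AGJ = GJ − AJ + AG.
As a 13×2 matrix over Z this has rank 2, with invariant factors (1,1).

Reading off H_k = ker ∂_k / im ∂_{k+1}:

  H_0: rank C_0 − rank ∂_1 = 10 − 9 = 1, and the invariant factors of ∂_1 are all 1, so H_0 = Z.
  H_1: rank ker ∂_1 − rank ∂_2 = (13 − 9) − 2 = 2, and the invariant factors of ∂_2 are all 1, so H_1 = Z^2.
  H_2: rank ker ∂_2 − rank ∂_3 = (2 − 2) − 0 = 0, and there is no ∂_3, so H_2 = 0.

As a check, the Euler characteristic is 10 − 13 + 2 = -1, which agrees with 1 − 2 + 0 = -1.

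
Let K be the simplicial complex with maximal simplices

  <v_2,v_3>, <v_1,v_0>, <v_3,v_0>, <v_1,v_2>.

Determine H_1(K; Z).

We work with the vertex ordering v_0 < v_1 < v_2 < v_3. The simplices of K, each written with vertices in increasing order, are:

  0-simplices (4): [v_0], [v_1], [v_2], [v_3]
  1-simplices (4): [v_0,v_1], [v_0,v_3], [v_1,v_2], [v_2,v_3]

giving chain groups C_0 ≅ Z^4, C_1 ≅ Z^4.

The boundary map ∂_1: C_1 → C_0 is given by ∂[p,q] = [q] − [p]. For instance
  ∂[v_0,v_3] = [v_3] − [v_0].
The 4×4 boundary matrix has rank 3 and Smith normal form diag(1,1,1).

Now H_k = ker ∂_k / im ∂_{k+1}, so:

  H_1: rank ker ∂_1 − rank ∂_2 = (4 − 3) − 0 = 1, and there is no ∂_2, so H_1 ≅ Z.

H_1 ≅ Z.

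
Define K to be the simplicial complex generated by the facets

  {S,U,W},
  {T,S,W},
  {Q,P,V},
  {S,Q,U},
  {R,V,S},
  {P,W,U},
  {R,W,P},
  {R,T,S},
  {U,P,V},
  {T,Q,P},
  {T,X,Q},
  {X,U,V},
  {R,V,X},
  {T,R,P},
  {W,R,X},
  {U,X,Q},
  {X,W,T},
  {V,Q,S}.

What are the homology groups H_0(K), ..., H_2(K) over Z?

H_0 ≅ Z,  H_1 ≅ Z ⊕ Z/2Z,  H_2 = 0.

We work with the vertex ordering P < Q < R < S < T < U < V < W < X. The simplices of K, each written with vertices in increasing order, are:

  0-simplices (9): P, Q, R, S, T, U, V, W, X
  1-simplices (27): PQ, PR, PT, PU, PV, PW, QS, QT, QU, QV, QX, RS, RT, RV, RW, RX, ST, SU, SV, SW, TW, TX, UV, UW, UX, VX, WX
  2-simplices (18): PQT, PQV, PRT, PRW, PUV, PUW, QSU, QSV, QTX, QUX, RST, RSV, RVX, RWX, STW, SUW, TWX, UVX

Hence C_0 ≅ Z^9, C_1 ≅ Z^27, C_2 ≅ Z^18.

Boundary ∂_1: C_1 → C_0 maps an edge to its endpoints' difference, ∂[p,q] = q − p.
This gives a 9×27 integer matrix of rank 8; reducing to Smith normal form yields diagonal entries (1,1,1,1,1,1,1,1).

Boundary ∂_2: C_2 → C_1 acts by ∂[p,q,r] = [q,r] − [p,r] + [p,q]. For instance
  ∂PRT = RT − PT + PR,
  ∂SUW = UW − SW + SU.
This gives a 27×18 integer matrix of rank 18; reducing to Smith normal form yields diagonal entries (1,1,1,1,1,1,1,1,1,1,1,1,1,1,1,1,1,2).

Computing H_k = (kernel of ∂_k) / (image of ∂_{k+1}):

  H_0: rank C_0 − rank ∂_1 = 9 − 8 = 1, and the invariant factors of ∂_1 are all 1, so H_0 ≅ Z.
  H_1: rank ker ∂_1 − rank ∂_2 = (27 − 8) − 18 = 1, and ∂_2 has invariant factor 2 > 1, so H_1 ≅ Z ⊕ Z/2Z.
  H_2: rank ker ∂_2 − rank ∂_3 = (18 − 18) − 0 = 0, and there is no ∂_3, so H_2 ≅ 0.

(K is a triangulation of the Klein bottle.)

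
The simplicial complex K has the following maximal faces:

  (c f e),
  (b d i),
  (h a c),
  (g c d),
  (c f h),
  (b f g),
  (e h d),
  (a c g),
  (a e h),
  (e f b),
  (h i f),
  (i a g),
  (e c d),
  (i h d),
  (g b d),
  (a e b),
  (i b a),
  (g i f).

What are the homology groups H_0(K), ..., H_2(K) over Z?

We work with the vertex ordering a < b < c < d < e < f < g < h < i. The simplices of K, each written with vertices in increasing order, are:

  0-simplices (9): a, b, c, d, e, f, g, h, i
  1-simplices (27): ab, ac, ae, ag, ah, ai, bd, be, bf, bg, bi, cd, ce, cf, cg, ch, de, dg, dh, di, ef, eh, fg, fh, fi, gi, hi
  2-simplices (18): abe, abi, acg, ach, aeh, agi, bdg, bdi, bef, bfg, cde, cdg, cef, cfh, deh, dhi, fgi, fhi

giving chain groups C_0 ≅ Z^9, C_1 ≅ Z^27, C_2 ≅ Z^18.

The boundary map ∂_1: C_1 → C_0 sends each edge [p,q] (with p < q) to q − p.
The resulting 9×27 matrix has rank 8, and its Smith normal form has invariant factors (1,1,1,1,1,1,1,1).

Boundary ∂_2: C_2 → C_1 maps a triangle to the signed sum of its edges. For instance
  ∂aeh = eh − ah + ae,
  ∂deh = eh − dh + de.
The resulting 27×18 matrix has rank 18, and its Smith normal form has invariant factors (1,1,1,1,1,1,1,1,1,1,1,1,1,1,1,1,1,2).

Computing H_k = (kernel of ∂_k) / (image of ∂_{k+1}):

  H_0: rank C_0 − rank ∂_1 = 9 − 8 = 1, and the invariant factors of ∂_1 are all 1, so H_0 ≅ Z.
  H_1: rank ker ∂_1 − rank ∂_2 = (27 − 8) − 18 = 1, and ∂_2 has invariant factor 2 > 1, so H_1 ≅ Z ⊕ Z/2.
  H_2: rank ker ∂_2 − rank ∂_3 = (18 − 18) − 0 = 0, and there is no ∂_3, so H_2 ≅ 0.

As a check, the Euler characteristic is 9 − 27 + 18 = 0, which agrees with 1 − 1 + 0 = 0.

H_0 ≅ Z,  H_1 ≅ Z ⊕ Z/2,  H_2 = 0.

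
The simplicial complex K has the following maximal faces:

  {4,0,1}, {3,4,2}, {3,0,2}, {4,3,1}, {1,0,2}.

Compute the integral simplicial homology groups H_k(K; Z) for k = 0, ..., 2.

H_0 = Z,  H_1 = Z,  H_2 = 0.

Fix the vertex order 0 < 1 < 2 < 3 < 4 and write every simplex with vertices in increasing order. Then dim K = 2 and the simplices of K are:

  0-simplices (5): [0], [1], [2], [3], [4]
  1-simplices (10): [0,1], [0,2], [0,3], [0,4], [1,2], [1,3], [1,4], [2,3], [2,4], [3,4]
  2-simplices (5): [0,1,2], [0,1,4], [0,2,3], [1,3,4], [2,3,4]

so the chain groups are C_0 ≅ Z^5, C_1 ≅ Z^10, C_2 ≅ Z^5.

The boundary map ∂_1: C_1 → C_0 maps an edge to its endpoints' difference, ∂[p,q] = q − p. For instance
  ∂[1,4] = [4] − [1].
The resulting 5×10 matrix has rank 4, and its Smith normal form has invariant factors (1,1,1,1).

The boundary map ∂_2: C_2 → C_1 sends each 2-simplex [p,q,r] to [q,r] − [p,r] + [p,q]. For instance
  ∂[0,2,3] = [2,3] − [0,3] + [0,2],
  ∂[0,1,4] = [1,4] − [0,4] + [0,1].
As a 10×5 matrix over Z this has rank 5, with invariant factors (1,1,1,1,1).

From H_k ≅ ker(∂_k) / im(∂_{k+1}) we obtain:

  H_0: rank C_0 − rank ∂_1 = 5 − 4 = 1, and the invariant factors of ∂_1 are all 1, so H_0 = Z.
  H_1: rank ker ∂_1 − rank ∂_2 = (10 − 4) − 5 = 1, and the invariant factors of ∂_2 are all 1, so H_1 = Z.
  H_2: rank ker ∂_2 − rank ∂_3 = (5 − 5) − 0 = 0, and there is no ∂_3, so H_2 = 0.

(K is a triangulation of the Möbius band.)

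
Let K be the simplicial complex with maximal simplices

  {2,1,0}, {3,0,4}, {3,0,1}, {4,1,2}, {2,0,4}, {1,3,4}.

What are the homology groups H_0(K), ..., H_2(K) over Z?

H_0 ≅ Z,  H_1 = 0,  H_2 ≅ Z.

Order the vertices as 0 < 1 < 2 < 3 < 4. Listing each simplex with vertices in this order, K has dimension 2 with simplices:

  0-simplices (5): [0], [1], [2], [3], [4]
  1-simplices (9): [0,1], [0,2], [0,3], [0,4], [1,2], [1,3], [1,4], [2,4], [3,4]
  2-simplices (6): [0,1,2], [0,1,3], [0,2,4], [0,3,4], [1,2,4], [1,3,4]

Hence C_0 ≅ Z^5, C_1 ≅ Z^9, C_2 ≅ Z^6.

Boundary ∂_1: C_1 → C_0 is given by ∂[p,q] = [q] − [p].
The 5×9 boundary matrix has rank 4 and Smith normal form diag(1,1,1,1).

∂_2: C_2 → C_1 sends each 2-simplex [p,q,r] to [q,r] − [p,r] + [p,q]. For instance
  ∂[0,1,3] = [1,3] − [0,3] + [0,1],
  ∂[1,2,4] = [2,4] − [1,4] + [1,2].
The resulting 9×6 matrix has rank 5, and its Smith normal form has invariant factors (1,1,1,1,1).

Now H_k = ker ∂_k / im ∂_{k+1}, so:

  H_0: rank C_0 − rank ∂_1 = 5 − 4 = 1, and the invariant factors of ∂_1 are all 1, so H_0 = Z.
  H_1: rank ker ∂_1 − rank ∂_2 = (9 − 4) − 5 = 0, and the invariant factors of ∂_2 are all 1, so H_1 = 0.
  H_2: rank ker ∂_2 − rank ∂_3 = (6 − 5) − 0 = 1, and there is no ∂_3, so H_2 = Z.

(K is a triangulation of the 2-sphere S^2.)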